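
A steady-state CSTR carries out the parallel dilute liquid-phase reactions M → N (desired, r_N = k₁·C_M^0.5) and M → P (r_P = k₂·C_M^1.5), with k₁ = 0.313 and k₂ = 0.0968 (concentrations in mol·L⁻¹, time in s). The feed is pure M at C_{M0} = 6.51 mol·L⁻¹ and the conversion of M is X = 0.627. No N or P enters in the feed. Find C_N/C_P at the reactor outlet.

Exit C_M = C_{M0}(1−X) = 6.51×0.373 = 2.428 mol·L⁻¹.
A CSTR operates uniformly at the exit composition, giving r_N = 0.4877 and r_P = 0.3663 (each k·C_M^n at C_M = 2.428).
Overall selectivity = C_N/C_P = r_Nτ/(r_Pτ) = r_N/r_P = 1.33.

1.33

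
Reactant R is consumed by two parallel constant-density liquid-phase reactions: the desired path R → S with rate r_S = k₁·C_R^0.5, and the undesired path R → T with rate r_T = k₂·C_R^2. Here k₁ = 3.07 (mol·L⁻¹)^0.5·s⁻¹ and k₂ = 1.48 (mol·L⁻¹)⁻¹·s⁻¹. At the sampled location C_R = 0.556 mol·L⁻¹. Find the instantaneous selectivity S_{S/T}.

5.00

S_{S/T} = r_S/r_T = (k₁·C_R^0.5)/(k₂·C_R^2) = (k₁/k₂)·C_R^-1.5.
= (3.07×0.5560^0.5) / (1.48×0.5560^2) = 2.289/0.4575 = 5.00.
The undesired path is higher order in R, so low C_R (CSTR or dilute feed) favours S.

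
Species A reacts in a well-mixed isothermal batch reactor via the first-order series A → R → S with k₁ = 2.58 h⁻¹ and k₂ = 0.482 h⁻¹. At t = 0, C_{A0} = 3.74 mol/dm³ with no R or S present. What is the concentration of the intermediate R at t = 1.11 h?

2.43 mol/dm³

Solving the coupled first-order balances gives C_R(t) = [k₁/(k₂−k₁)]·C_{A0}·(e^(−k₁t) − e^(−k₂t)).
e^(−k₁t) = e^(−2.58×1.11) = e^(−2.864) = 0.05705; e^(−k₂t) = e^(−0.5350) = 0.5857.
C_R = 2.58×3.74/(0.482−2.58) × (0.05705−0.5857) = (-4.599)×(-0.5286) = 2.431 mol/dm³.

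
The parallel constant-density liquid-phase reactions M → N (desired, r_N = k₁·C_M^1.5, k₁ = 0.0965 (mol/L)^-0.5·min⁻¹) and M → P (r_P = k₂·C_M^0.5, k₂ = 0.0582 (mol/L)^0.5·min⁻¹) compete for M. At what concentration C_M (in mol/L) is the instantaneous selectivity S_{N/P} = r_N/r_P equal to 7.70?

4.64 mol/L

S_{N/P} = (k₁/k₂)·C_M ⇒ C_M = S·k₂/k₁.
= 7.70×0.0582/0.0965 = 4.64 mol/L.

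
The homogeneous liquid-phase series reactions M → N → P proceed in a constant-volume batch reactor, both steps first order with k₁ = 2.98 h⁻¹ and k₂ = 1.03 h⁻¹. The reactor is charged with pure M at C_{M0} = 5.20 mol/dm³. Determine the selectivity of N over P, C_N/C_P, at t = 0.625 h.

2.03

The intermediate concentration in a first-order A→B→C sequence is C_N = k₁C_{M0}(e^(−k₁t) − e^(−k₂t))/(k₂−k₁).
e^(−k₁t) = e^(−2.98×0.625) = e^(−1.863) = 0.1553; e^(−k₂t) = e^(−0.6438) = 0.5253.
C_N = 2.98×5.20/(1.03−2.98) × (0.1553−0.5253) = (-7.947)×(-0.3700) = 2.941 mol/dm³.
C_M = C_{M0}e^(−k₁t) = 0.8075 mol/dm³, so C_P = C_{M0}−C_M−C_N = 1.452 mol/dm³; C_N/C_P = 2.03.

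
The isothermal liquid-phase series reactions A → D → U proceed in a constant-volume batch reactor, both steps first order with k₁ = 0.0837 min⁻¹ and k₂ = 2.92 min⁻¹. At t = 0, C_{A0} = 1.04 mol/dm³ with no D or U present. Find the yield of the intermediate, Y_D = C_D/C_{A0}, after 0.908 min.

The intermediate concentration in a first-order A→B→C sequence is C_D = k₁C_{A0}(e^(−k₁t) − e^(−k₂t))/(k₂−k₁).
e^(−k₁t) = e^(−0.0837×0.908) = e^(−0.07600) = 0.9268; e^(−k₂t) = e^(−2.651) = 0.07056.
C_D = 0.0837×1.04/(2.92−0.0837) × (0.9268−0.07056) = 0.03069×0.8563 = 0.02628 mol/dm³.
Y_D = C_D/C_{A0} = 0.02628/1.04 = 0.0253.

0.0253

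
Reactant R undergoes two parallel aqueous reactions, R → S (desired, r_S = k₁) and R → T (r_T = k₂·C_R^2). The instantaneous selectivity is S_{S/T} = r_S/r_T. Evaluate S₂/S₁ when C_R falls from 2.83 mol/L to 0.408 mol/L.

48.1

S_{S/T} = (k₁/k₂)·C_R^-2, so S₂/S₁ = (C_{R,2}/C_{R,1})^-2.
= (0.408/2.83)^(-2) = (0.1442)^(-2) = 48.1.
Selectivity toward S rises as C_R falls — low-concentration operation is favoured.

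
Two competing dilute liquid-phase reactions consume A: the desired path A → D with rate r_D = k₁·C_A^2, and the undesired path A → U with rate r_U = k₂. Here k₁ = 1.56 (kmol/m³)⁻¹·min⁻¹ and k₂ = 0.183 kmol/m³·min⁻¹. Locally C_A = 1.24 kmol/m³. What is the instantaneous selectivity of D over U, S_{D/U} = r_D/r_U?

13.1

S_{D/U} = r_D/r_U = (k₁·C_A^2)/(k₂) = (k₁/k₂)·C_A^2.
= (1.56×1.240^2) / (0.183) = 2.399/0.1830 = 13.1.
Since the desired path is higher order in A, keeping C_A high (PFR or concentrated feed) favours D.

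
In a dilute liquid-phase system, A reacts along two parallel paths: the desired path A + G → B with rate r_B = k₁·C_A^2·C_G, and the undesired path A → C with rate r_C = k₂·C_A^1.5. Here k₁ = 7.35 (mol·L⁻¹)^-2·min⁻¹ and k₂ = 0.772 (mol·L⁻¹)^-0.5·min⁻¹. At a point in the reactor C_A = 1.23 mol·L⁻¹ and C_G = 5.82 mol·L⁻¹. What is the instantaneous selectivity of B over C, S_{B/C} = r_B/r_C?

61.5

S_{B/C} = r_B/r_C = (k₁·C_A^2·C_G)/(k₂·C_A^1.5) = (k₁/k₂)·C_A^0.5·C_G.
= (7.35×1.230^2×5.820) / (0.772×1.230^1.5) = 64.72/1.053 = 61.5.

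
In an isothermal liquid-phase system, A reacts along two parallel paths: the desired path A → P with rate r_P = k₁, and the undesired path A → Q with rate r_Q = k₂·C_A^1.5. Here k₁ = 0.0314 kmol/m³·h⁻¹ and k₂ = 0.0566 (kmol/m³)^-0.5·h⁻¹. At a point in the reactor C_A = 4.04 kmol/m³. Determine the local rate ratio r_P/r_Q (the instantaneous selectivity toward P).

0.0683

S_{P/Q} = r_P/r_Q = (k₁)/(k₂·C_A^1.5) = (k₁/k₂)·C_A^-1.5.
= (0.0314) / (0.0566×4.040^1.5) = 0.03140/0.4596 = 0.0683.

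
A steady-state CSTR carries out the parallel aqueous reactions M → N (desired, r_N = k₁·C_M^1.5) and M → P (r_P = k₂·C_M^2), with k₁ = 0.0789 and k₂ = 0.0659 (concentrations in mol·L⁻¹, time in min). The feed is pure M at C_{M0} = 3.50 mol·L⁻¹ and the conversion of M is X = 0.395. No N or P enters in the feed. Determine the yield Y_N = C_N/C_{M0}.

0.178

Exit C_M = C_{M0}(1−X) = 3.50×0.605 = 2.117 mol·L⁻¹.
Rates in a CSTR are evaluated at the outlet concentration: r_N = 0.0789×2.117^1.5 = 0.2431, r_P = 0.0659×2.117^2 = 0.2955.
Fraction of consumed M going to N: r_N/(r_N+r_P) = 0.4514.
C_N = 0.4514·C_{M0}·X = 0.4514×3.50×0.395 = 0.624 mol·L⁻¹; Y_N = C_N/C_{M0} = 0.178.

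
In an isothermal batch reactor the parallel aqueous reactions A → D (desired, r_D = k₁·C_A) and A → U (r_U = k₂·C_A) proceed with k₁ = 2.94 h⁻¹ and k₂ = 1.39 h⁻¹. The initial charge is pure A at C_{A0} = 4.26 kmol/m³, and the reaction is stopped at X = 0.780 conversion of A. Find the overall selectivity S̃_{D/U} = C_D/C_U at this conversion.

2.12

C_A = C_{A0}(1−X) = 0.9372 kmol/m³.
Both paths are first order in A, so the instantaneous fraction to D is constant: dC_D/d(−C_A) = k₁/(k₁+k₂) = 0.6790.
C_D = 0.6790·(C_{A0}−C_A) = 0.6790×3.323 = 2.26 kmol/m³.
C_U = (C_{A0}−C_A)−C_D = 1.067 kmol/m³; S̃_{D/U} = 2.256/1.067 = 2.12.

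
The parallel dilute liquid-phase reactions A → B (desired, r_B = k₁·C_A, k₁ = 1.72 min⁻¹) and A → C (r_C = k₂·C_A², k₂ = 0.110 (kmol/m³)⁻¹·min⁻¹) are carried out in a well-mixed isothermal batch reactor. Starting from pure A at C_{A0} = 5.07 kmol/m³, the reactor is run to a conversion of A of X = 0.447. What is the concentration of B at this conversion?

C_A = C_{A0}(1−X) = 2.804 kmol/m³.
Along a PFR/batch, dC_B/dC_A = −r_B/(r_B+r_C) = −k₁/(k₁+k₂·C_A).
Integrating from C_{A0} to C_A: C_B = (1.72/0.110)·ln[(1.72+0.110·5.07)/(1.72+0.110·2.80)] = 15.64·ln(2.278/2.028) = 1.812 kmol/m³.

1.81 kmol/m³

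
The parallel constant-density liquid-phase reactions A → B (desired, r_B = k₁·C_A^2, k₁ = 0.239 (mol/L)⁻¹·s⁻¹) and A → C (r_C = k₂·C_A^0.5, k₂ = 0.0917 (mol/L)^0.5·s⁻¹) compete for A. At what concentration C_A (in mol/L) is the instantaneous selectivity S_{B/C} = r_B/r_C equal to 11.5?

2.69 mol/L

S_{B/C} = (k₁/k₂)·C_A^1.5 ⇒ C_A = (S·k₂/k₁)^(1/1.5).
= (11.5×0.0917/0.239)^(0.6667) = (4.412)^(0.6667) = 2.69 mol/L.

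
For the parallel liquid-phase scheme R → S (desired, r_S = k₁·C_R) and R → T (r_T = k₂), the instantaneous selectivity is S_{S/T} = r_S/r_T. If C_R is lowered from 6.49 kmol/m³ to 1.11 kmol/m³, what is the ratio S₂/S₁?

S_{S/T} = (k₁/k₂)·C_R, so S₂/S₁ = (C_{R,2}/C_{R,1}).
= 1.11/6.49 = 0.171.

0.171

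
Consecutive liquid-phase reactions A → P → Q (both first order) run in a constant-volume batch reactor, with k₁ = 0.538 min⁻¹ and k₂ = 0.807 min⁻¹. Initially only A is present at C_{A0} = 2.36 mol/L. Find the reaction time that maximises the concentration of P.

1.51 min

The intermediate peaks when r₁ = r₂, i.e. k₁e^(−k₁t) = k₂e^(−k₂t), giving t_opt = ln(k₂/k₁)/(k₂−k₁).
= ln(0.807/0.538)/(0.807−0.538) = ln(1.500)/0.2690 = 0.4055/0.2690 = 1.51 min.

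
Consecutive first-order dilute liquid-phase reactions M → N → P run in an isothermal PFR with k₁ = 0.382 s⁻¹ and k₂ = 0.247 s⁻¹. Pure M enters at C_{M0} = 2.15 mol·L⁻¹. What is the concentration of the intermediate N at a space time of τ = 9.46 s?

0.424 mol·L⁻¹

Solving the coupled first-order balances gives C_N(τ) = [k₁/(k₂−k₁)]·C_{M0}·(e^(−k₁τ) − e^(−k₂τ)).
e^(−k₁τ) = e^(−0.382×9.46) = e^(−3.614) = 0.02695; e^(−k₂τ) = e^(−2.337) = 0.09665.
C_N = 0.382×2.15/(0.247−0.382) × (0.02695−0.09665) = (-6.084)×(-0.06970) = 0.4240 mol·L⁻¹.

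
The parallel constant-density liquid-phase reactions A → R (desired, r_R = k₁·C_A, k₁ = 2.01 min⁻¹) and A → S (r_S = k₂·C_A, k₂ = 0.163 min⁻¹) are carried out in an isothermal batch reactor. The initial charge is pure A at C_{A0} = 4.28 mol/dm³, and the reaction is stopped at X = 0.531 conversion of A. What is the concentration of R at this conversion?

2.10 mol/dm³

C_A = C_{A0}(1−X) = 2.007 mol/dm³.
Both paths are first order in A, so the instantaneous fraction to R is constant: dC_R/d(−C_A) = k₁/(k₁+k₂) = 0.9250.
C_R = 0.9250·(C_{A0}−C_A) = 0.9250×2.273 = 2.10 mol/dm³.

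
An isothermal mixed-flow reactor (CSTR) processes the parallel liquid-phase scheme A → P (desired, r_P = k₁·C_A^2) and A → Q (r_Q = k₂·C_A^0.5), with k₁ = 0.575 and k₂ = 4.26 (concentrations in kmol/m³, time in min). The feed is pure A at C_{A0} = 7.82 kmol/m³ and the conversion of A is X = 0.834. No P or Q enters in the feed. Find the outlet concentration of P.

Exit C_A = C_{A0}(1−X) = 7.82×0.166 = 1.298 kmol/m³.
Rates in a CSTR are evaluated at the outlet concentration: r_P = 0.575×1.298^2 = 0.9689, r_Q = 4.26×1.298^0.5 = 4.854.
Fraction of consumed A going to P: r_P/(r_P+r_Q) = 0.1664.
C_P = 0.1664·C_{A0}·X = 0.1664×7.82×0.834 = 1.09 kmol/m³.

1.09 kmol/m³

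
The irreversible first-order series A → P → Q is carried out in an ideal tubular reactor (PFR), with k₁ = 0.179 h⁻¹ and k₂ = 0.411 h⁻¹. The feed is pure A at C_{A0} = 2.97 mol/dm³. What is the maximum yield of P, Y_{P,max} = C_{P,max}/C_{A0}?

For a first-order series the maximum intermediate yield is C_{P,max}/C_{A0} = (k₁/k₂)^[k₂/(k₂−k₁)].
= (0.179/0.411)^(0.411/(0.411−0.179)) = (0.4355)^(1.772) = 0.2293.

0.229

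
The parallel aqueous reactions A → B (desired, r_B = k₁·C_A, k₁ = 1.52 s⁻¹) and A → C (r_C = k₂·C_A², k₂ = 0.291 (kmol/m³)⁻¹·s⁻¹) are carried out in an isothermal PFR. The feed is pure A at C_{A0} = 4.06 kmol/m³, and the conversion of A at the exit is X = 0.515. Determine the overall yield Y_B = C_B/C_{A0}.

C_A = C_{A0}(1−X) = 1.969 kmol/m³.
Along a PFR/batch, dC_B/dC_A = −r_B/(r_B+r_C) = −k₁/(k₁+k₂·C_A).
Integrating from C_{A0} to C_A: C_B = (1.52/0.291)·ln[(1.52+0.291·4.06)/(1.52+0.291·1.97)] = 5.223·ln(2.701/2.093) = 1.333 kmol/m³.
Y_B = C_B/C_{A0} = 1.333/4.06 = 0.328.

0.328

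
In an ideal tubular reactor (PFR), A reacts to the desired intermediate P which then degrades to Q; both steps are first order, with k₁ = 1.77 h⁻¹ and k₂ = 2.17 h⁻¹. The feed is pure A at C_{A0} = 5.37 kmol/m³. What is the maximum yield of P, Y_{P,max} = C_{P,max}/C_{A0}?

0.331

At the optimum, C_{P,max}/C_{A0} = (k₁/k₂)^[k₂/(k₂−k₁)].
= (1.77/2.17)^(2.17/(2.17−1.77)) = (0.8157)^(5.425) = 0.3311.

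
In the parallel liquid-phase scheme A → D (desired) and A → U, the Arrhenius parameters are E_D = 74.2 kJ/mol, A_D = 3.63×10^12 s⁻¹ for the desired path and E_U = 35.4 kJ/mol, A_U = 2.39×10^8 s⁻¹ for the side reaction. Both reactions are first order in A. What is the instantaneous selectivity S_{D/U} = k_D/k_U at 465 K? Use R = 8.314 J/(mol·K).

0.665

k_D/k_U = (A_D/A_U)·exp[−(E_D−E_U)/(RT)] = (A_D/A_U)·exp[(E_U−E_D)/(RT)].
(E_U−E_D)/(RT) = (35.4−74.2)×10³/(8.314×465) = -38800/3866 = -10.04.
k_D/k_U = (3.63×10^12/2.39×10^8)·exp(-10.04) = 15188 × 4.379×10^-5 = 0.665.
Since E_D > E_U, raising the temperature improves selectivity toward D.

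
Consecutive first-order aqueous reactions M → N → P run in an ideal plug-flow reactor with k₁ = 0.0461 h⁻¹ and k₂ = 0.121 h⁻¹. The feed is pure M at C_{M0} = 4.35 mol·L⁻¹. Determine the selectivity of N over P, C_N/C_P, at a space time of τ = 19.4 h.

0.484

For first-order series with pure M initially, C_N(τ) = k₁C_{M0}/(k₂−k₁)·(e^(−k₁τ) − e^(−k₂τ)).
e^(−k₁τ) = e^(−0.0461×19.4) = e^(−0.8943) = 0.4089; e^(−k₂τ) = e^(−2.347) = 0.09562.
C_N = 0.0461×4.35/(0.121−0.0461) × (0.4089−0.09562) = 2.677×0.3133 = 0.8387 mol·L⁻¹.
C_M = C_{M0}e^(−k₁τ) = 1.779 mol·L⁻¹, so C_P = C_{M0}−C_M−C_N = 1.733 mol·L⁻¹; C_N/C_P = 0.484.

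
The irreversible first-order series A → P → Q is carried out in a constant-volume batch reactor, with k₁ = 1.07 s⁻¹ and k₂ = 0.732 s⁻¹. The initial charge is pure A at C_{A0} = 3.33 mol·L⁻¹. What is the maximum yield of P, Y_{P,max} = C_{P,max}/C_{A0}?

0.439

Evaluating C_P at t_opt = ln(k₂/k₁)/(k₂−k₁) gives C_{P,max}/C_{A0} = (k₁/k₂)^[k₂/(k₂−k₁)].
= (1.07/0.732)^(0.732/(0.732−1.07)) = (1.462)^(-2.166) = 0.4395.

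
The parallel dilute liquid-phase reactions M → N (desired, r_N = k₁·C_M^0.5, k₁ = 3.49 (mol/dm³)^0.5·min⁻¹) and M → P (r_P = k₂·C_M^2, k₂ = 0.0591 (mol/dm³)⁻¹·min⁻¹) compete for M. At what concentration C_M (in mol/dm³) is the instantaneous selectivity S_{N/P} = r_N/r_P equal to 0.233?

40.0 mol/dm³

S_{N/P} = (k₁/k₂)·C_M^-1.5 ⇒ C_M = (S·k₂/k₁)^(1/(-1.5)).
= (0.233×0.0591/3.49)^(-0.6667) = (0.003946)^(-0.6667) = 40.0 mol/dm³.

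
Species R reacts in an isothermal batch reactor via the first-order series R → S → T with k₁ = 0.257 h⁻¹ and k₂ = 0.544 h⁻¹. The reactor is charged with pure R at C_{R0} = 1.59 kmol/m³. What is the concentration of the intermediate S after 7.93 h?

0.166 kmol/m³

The intermediate concentration in a first-order A→B→C sequence is C_S = k₁C_{R0}(e^(−k₁t) − e^(−k₂t))/(k₂−k₁).
e^(−k₁t) = e^(−0.257×7.93) = e^(−2.038) = 0.1303; e^(−k₂t) = e^(−4.314) = 0.01338.
C_S = 0.257×1.59/(0.544−0.257) × (0.1303−0.01338) = 1.424×0.1169 = 0.1665 kmol/m³.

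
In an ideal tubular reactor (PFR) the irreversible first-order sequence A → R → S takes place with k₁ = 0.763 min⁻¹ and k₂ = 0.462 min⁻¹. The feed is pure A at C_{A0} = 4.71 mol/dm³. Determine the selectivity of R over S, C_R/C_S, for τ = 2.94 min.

The intermediate concentration in a first-order A→B→C sequence is C_R = k₁C_{A0}(e^(−k₁τ) − e^(−k₂τ))/(k₂−k₁).
e^(−k₁τ) = e^(−0.763×2.94) = e^(−2.243) = 0.1061; e^(−k₂τ) = e^(−1.358) = 0.2571.
C_R = 0.763×4.71/(0.462−0.763) × (0.1061−0.2571) = (-11.94)×(-0.1510) = 1.803 mol/dm³.
C_A = C_{A0}e^(−k₁τ) = 0.4998 mol/dm³, so C_S = C_{A0}−C_A−C_R = 2.408 mol/dm³; C_R/C_S = 0.749.

0.749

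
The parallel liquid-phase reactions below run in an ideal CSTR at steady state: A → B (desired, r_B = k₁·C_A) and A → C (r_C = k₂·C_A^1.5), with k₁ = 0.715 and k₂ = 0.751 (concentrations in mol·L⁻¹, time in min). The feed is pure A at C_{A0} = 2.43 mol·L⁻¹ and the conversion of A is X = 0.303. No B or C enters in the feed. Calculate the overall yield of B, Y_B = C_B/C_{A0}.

0.128

Exit C_A = C_{A0}(1−X) = 2.43×0.697 = 1.694 mol·L⁻¹.
Rates in a CSTR are evaluated at the outlet concentration: r_B = 0.715×1.694 = 1.211, r_C = 0.751×1.694^1.5 = 1.655.
Fraction of consumed A going to B: r_B/(r_B+r_C) = 0.4225.
C_B = 0.4225·C_{A0}·X = 0.4225×2.43×0.303 = 0.311 mol·L⁻¹; Y_B = C_B/C_{A0} = 0.128.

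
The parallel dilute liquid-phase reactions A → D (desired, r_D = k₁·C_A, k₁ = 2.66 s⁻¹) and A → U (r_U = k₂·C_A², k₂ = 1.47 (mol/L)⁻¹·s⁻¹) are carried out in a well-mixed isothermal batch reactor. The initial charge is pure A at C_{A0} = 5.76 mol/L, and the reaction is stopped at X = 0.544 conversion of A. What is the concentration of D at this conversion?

C_A = C_{A0}(1−X) = 2.627 mol/L.
Along a PFR/batch, dC_D/dC_A = −r_D/(r_D+r_U) = −k₁/(k₁+k₂·C_A).
Integrating from C_{A0} to C_A: C_D = (2.66/1.47)·ln[(2.66+1.47·5.76)/(2.66+1.47·2.63)] = 1.810·ln(11.13/6.521) = 0.9669 mol/L.

0.967 mol/L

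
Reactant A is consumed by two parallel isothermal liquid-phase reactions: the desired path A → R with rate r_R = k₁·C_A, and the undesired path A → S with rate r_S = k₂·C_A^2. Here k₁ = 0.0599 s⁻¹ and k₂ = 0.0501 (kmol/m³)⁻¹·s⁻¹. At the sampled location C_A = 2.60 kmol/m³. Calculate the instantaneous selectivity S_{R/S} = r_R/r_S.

0.460

S_{R/S} = r_R/r_S = (k₁·C_A)/(k₂·C_A^2) = (k₁/k₂)·C_A⁻¹.
= (0.0599×2.600) / (0.0501×2.600^2) = 0.1557/0.3387 = 0.460.
The undesired path is higher order in A, so low C_A (CSTR or dilute feed) favours R.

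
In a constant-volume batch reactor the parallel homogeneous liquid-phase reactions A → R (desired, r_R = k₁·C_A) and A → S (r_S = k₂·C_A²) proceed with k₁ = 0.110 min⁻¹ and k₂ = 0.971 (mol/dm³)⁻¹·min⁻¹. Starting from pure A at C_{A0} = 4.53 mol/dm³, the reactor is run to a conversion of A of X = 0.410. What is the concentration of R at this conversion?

0.0579 mol/dm³

C_A = C_{A0}(1−X) = 2.673 mol/dm³.
Along a PFR/batch, dC_R/dC_A = −r_R/(r_R+r_S) = −k₁/(k₁+k₂·C_A).
Integrating from C_{A0} to C_A: C_R = (0.110/0.971)·ln[(0.110+0.971·4.53)/(0.110+0.971·2.67)] = 0.1133·ln(4.509/2.705) = 0.05787 mol/dm³.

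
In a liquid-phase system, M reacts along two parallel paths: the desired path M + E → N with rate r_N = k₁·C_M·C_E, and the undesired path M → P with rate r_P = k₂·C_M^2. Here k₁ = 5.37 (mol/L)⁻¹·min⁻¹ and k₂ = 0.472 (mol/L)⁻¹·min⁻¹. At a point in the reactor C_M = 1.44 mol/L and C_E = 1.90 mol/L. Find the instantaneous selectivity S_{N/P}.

S_{N/P} = r_N/r_P = (k₁·C_M·C_E)/(k₂·C_M^2) = (k₁/k₂)·C_M⁻¹·C_E.
= (5.37×1.440×1.900) / (0.472×1.440^2) = 14.69/0.9787 = 15.0.
The undesired path is higher order in M, so low C_M (CSTR or dilute feed) favours N.

15.0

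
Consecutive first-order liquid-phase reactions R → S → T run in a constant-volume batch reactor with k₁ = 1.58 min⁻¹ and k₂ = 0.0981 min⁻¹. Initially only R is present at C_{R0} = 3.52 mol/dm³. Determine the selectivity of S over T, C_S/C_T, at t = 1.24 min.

Solving the coupled first-order balances gives C_S(t) = [k₁/(k₂−k₁)]·C_{R0}·(e^(−k₁t) − e^(−k₂t)).
e^(−k₁t) = e^(−1.58×1.24) = e^(−1.959) = 0.1410; e^(−k₂t) = e^(−0.1216) = 0.8855.
C_S = 1.58×3.52/(0.0981−1.58) × (0.1410−0.8855) = (-3.753)×(-0.7445) = 2.794 mol/dm³.
C_R = C_{R0}e^(−k₁t) = 0.4962 mol/dm³, so C_T = C_{R0}−C_R−C_S = 0.2297 mol/dm³; C_S/C_T = 12.2.

12.2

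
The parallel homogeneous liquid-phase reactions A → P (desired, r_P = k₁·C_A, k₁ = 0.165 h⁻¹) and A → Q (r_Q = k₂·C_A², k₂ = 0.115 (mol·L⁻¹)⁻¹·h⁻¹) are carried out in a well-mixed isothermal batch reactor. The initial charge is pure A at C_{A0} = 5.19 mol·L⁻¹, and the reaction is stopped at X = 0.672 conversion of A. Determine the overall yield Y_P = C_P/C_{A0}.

C_A = C_{A0}(1−X) = 1.702 mol·L⁻¹.
Along a PFR/batch, dC_P/dC_A = −r_P/(r_P+r_Q) = −k₁/(k₁+k₂·C_A).
Integrating from C_{A0} to C_A: C_P = (0.165/0.115)·ln[(0.165+0.115·5.19)/(0.165+0.115·1.70)] = 1.435·ln(0.7619/0.3608) = 1.073 mol·L⁻¹.
Y_P = C_P/C_{A0} = 1.073/5.19 = 0.207.

0.207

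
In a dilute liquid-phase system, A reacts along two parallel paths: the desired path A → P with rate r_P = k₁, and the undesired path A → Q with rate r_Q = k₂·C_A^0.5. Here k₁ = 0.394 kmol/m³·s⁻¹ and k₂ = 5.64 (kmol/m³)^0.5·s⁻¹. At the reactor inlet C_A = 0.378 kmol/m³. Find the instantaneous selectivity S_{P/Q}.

0.114

S_{P/Q} = r_P/r_Q = (k₁)/(k₂·C_A^0.5) = (k₁/k₂)·C_A^-0.5.
= (0.394) / (5.64×0.3780^0.5) = 0.3940/3.468 = 0.114.
The undesired path is higher order in A, so low C_A (CSTR or dilute feed) favours P.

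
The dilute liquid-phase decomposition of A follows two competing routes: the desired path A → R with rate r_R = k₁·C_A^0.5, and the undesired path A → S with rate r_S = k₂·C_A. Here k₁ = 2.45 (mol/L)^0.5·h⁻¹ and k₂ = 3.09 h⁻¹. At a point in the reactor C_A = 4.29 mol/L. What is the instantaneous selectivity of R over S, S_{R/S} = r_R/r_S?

0.383

S_{R/S} = r_R/r_S = (k₁·C_A^0.5)/(k₂·C_A) = (k₁/k₂)·C_A^-0.5.
= (2.45×4.290^0.5) / (3.09×4.290) = 5.075/13.26 = 0.383.
The undesired path is higher order in A, so low C_A (CSTR or dilute feed) favours R.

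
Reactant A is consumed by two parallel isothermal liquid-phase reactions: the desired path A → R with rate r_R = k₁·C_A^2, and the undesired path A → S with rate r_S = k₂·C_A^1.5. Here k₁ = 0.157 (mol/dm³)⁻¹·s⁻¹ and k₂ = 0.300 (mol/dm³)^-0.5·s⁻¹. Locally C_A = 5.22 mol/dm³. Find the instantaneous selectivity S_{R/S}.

1.20

S_{R/S} = r_R/r_S = (k₁·C_A^2)/(k₂·C_A^1.5) = (k₁/k₂)·C_A^0.5.
= (0.157×5.220^2) / (0.300×5.220^1.5) = 4.278/3.578 = 1.20.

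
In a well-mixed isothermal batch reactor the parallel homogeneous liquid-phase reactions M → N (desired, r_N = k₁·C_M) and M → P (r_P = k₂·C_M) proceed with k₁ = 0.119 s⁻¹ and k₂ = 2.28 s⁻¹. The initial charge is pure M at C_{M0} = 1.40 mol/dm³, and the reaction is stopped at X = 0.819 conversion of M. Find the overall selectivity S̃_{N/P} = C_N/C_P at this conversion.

C_M = C_{M0}(1−X) = 0.2534 mol/dm³.
Both paths are first order in M, so the instantaneous fraction to N is constant: dC_N/d(−C_M) = k₁/(k₁+k₂) = 0.04960.
C_N = 0.04960·(C_{M0}−C_M) = 0.04960×1.147 = 0.0569 mol/dm³.
C_P = (C_{M0}−C_M)−C_N = 1.090 mol/dm³; S̃_{N/P} = 0.05688/1.090 = 0.0522.

0.0522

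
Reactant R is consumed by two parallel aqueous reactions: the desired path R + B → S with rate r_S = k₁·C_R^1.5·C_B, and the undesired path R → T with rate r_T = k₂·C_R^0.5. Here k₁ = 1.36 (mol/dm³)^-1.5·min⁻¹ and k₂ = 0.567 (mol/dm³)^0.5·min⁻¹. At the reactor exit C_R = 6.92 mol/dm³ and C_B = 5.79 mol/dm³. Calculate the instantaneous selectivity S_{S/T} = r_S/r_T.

S_{S/T} = r_S/r_T = (k₁·C_R^1.5·C_B)/(k₂·C_R^0.5) = (k₁/k₂)·C_R·C_B.
= (1.36×6.920^1.5×5.790) / (0.567×6.920^0.5) = 143.3/1.492 = 96.1.

96.1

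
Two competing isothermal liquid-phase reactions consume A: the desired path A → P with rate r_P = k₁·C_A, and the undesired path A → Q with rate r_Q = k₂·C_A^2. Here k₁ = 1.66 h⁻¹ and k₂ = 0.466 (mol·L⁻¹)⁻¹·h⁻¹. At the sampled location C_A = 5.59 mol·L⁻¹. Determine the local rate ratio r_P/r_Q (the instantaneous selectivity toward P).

0.637

S_{P/Q} = r_P/r_Q = (k₁·C_A)/(k₂·C_A^2) = (k₁/k₂)·C_A⁻¹.
= (1.66×5.590) / (0.466×5.590^2) = 9.279/14.56 = 0.637.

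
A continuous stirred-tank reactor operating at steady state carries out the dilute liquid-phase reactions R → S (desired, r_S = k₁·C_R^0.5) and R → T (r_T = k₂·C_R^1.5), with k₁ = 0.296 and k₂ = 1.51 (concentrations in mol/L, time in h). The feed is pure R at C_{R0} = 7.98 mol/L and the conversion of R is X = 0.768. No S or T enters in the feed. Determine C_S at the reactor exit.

0.587 mol/L

Exit C_R = C_{R0}(1−X) = 7.98×0.232 = 1.851 mol/L.
Rates in a CSTR are evaluated at the outlet concentration: r_S = 0.296×1.851^0.5 = 0.4028, r_T = 1.51×1.851^1.5 = 3.804.
Fraction of consumed R going to S: r_S/(r_S+r_T) = 0.09574.
C_S = 0.09574·C_{R0}·X = 0.09574×7.98×0.768 = 0.587 mol/L.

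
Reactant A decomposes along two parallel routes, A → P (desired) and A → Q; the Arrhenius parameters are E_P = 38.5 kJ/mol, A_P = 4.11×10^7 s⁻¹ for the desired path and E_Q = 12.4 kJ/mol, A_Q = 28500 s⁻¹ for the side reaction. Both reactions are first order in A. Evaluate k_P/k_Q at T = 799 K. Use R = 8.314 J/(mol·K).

With equal orders, S_{P/Q} = k_P/k_Q = (A_P/A_Q)·exp[(E_Q−E_P)/(RT)].
(E_Q−E_P)/(RT) = (12.4−38.5)×10³/(8.314×799) = -26100/6643 = -3.929.
k_P/k_Q = (4.11×10^7/28500)·exp(-3.929) = 1442 × 0.01966 = 28.4.
Since E_P > E_Q, raising the temperature improves selectivity toward P.

28.4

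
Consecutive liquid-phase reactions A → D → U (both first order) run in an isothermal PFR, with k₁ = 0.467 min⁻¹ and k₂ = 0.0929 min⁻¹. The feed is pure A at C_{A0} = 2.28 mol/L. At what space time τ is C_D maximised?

4.32 min

Setting dC_D/dτ = 0 gives τ_opt = ln(k₂/k₁)/(k₂−k₁).
= ln(0.0929/0.467)/(0.0929−0.467) = ln(0.1989)/-0.3741 = -1.615/-0.3741 = 4.32 min.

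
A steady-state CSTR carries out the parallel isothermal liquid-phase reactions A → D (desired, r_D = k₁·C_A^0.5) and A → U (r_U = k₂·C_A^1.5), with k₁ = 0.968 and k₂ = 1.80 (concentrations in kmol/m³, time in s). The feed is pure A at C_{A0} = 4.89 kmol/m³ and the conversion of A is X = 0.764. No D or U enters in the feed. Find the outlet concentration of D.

Exit C_A = C_{A0}(1−X) = 4.89×0.236 = 1.154 kmol/m³.
A CSTR operates uniformly at the exit composition, giving r_D = 1.040 and r_U = 2.232 (each k·C_A^n at C_A = 1.154).
Fraction of consumed A going to D: r_D/(r_D+r_U) = 0.3179.
C_D = 0.3179·C_{A0}·X = 0.3179×4.89×0.764 = 1.19 kmol/m³.

1.19 kmol/m³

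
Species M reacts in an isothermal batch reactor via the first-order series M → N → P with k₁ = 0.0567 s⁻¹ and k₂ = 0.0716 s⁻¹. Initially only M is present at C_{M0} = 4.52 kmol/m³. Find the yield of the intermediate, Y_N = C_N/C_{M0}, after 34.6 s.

The intermediate concentration in a first-order A→B→C sequence is C_N = k₁C_{M0}(e^(−k₁t) − e^(−k₂t))/(k₂−k₁).
e^(−k₁t) = e^(−0.0567×34.6) = e^(−1.962) = 0.1406; e^(−k₂t) = e^(−2.477) = 0.08396.
C_N = 0.0567×4.52/(0.0716−0.0567) × (0.1406−0.08396) = 17.20×0.05664 = 0.9742 kmol/m³.
Y_N = C_N/C_{M0} = 0.9742/4.52 = 0.216.

0.216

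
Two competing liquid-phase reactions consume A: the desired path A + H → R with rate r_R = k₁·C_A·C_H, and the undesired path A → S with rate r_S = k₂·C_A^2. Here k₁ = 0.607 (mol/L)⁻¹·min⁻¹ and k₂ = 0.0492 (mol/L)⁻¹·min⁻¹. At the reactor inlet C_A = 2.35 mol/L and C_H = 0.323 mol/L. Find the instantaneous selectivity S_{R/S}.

S_{R/S} = r_R/r_S = (k₁·C_A·C_H)/(k₂·C_A^2) = (k₁/k₂)·C_A⁻¹·C_H.
= (0.607×2.350×0.3230) / (0.0492×2.350^2) = 0.4607/0.2717 = 1.70.

1.70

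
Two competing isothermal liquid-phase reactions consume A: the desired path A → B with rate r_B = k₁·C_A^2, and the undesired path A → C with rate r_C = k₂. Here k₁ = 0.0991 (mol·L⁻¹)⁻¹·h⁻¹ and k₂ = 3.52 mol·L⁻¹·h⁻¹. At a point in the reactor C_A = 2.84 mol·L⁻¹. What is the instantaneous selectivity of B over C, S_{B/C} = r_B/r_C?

S_{B/C} = r_B/r_C = (k₁·C_A^2)/(k₂) = (k₁/k₂)·C_A^2.
= (0.0991×2.840^2) / (3.52) = 0.7993/3.520 = 0.227.
Since the desired path is higher order in A, keeping C_A high (PFR or concentrated feed) favours B.

0.227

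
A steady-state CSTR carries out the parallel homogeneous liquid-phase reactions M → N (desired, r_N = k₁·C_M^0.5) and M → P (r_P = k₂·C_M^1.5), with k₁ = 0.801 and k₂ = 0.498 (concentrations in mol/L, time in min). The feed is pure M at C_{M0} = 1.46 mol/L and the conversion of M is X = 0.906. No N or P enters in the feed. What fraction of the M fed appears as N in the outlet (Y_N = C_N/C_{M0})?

0.835

Exit C_M = C_{M0}(1−X) = 1.46×0.0940 = 0.1372 mol/L.
In a CSTR the entire volume is at exit conditions, so r_N = 0.801×0.1372^0.5 = 0.2967 and r_P = 0.498×0.1372^1.5 = 0.02532.
Fraction of consumed M going to N: r_N/(r_N+r_P) = 0.9214.
C_N = 0.9214·C_{M0}·X = 0.9214×1.46×0.906 = 1.22 mol/L; Y_N = C_N/C_{M0} = 0.835.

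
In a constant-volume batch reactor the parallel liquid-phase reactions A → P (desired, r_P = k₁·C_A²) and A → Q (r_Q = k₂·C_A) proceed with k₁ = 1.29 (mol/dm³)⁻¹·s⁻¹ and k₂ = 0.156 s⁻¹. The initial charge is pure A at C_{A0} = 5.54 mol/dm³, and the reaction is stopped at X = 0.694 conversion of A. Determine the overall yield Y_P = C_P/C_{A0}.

C_A = C_{A0}(1−X) = 1.695 mol/dm³.
Along a PFR/batch, dC_Q/dC_A = −r_Q/(r_P+r_Q) = −k₂/(k₂+k₁·C_A).
Integrating from C_{A0} to C_A: C_Q = (0.156/1.29)·ln[(0.156+1.29·5.54)/(0.156+1.29·1.70)] = 0.1209·ln(7.303/2.343) = 0.1375 mol/dm³.
Then C_P = (C_{A0}−C_A) − C_Q = 3.845 − 0.1375 = 3.707 mol/dm³.
Y_P = C_P/C_{A0} = 3.707/5.54 = 0.669.

0.669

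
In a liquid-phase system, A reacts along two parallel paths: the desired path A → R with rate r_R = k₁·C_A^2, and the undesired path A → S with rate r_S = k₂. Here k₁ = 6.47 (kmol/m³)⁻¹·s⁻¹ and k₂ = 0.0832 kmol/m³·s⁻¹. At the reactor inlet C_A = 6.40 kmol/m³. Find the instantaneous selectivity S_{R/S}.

3185

S_{R/S} = r_R/r_S = (k₁·C_A^2)/(k₂) = (k₁/k₂)·C_A^2.
= (6.47×6.400^2) / (0.0832) = 265.0/0.08320 = 3185.
Since the desired path is higher order in A, keeping C_A high (PFR or concentrated feed) favours R.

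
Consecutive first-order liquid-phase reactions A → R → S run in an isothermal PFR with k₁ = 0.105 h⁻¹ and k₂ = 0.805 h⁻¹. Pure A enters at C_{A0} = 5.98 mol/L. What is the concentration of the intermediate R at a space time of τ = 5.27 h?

0.503 mol/L

For first-order series with pure A initially, C_R(τ) = k₁C_{A0}/(k₂−k₁)·(e^(−k₁τ) − e^(−k₂τ)).
e^(−k₁τ) = e^(−0.105×5.27) = e^(−0.5533) = 0.5750; e^(−k₂τ) = e^(−4.242) = 0.01437.
C_R = 0.105×5.98/(0.805−0.105) × (0.5750−0.01437) = 0.8970×0.5606 = 0.5029 mol/L.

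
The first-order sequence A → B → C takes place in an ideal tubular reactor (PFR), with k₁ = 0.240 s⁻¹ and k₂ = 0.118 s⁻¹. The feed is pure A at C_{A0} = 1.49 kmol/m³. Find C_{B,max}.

0.750 kmol/m³

Evaluating C_B at τ_opt = ln(k₂/k₁)/(k₂−k₁) gives C_{B,max}/C_{A0} = (k₁/k₂)^[k₂/(k₂−k₁)].
= (0.240/0.118)^(0.118/(0.118−0.240)) = (2.034)^(-0.9672) = 0.5032.
C_{B,max} = 0.5032×1.49 = 0.750 kmol/m³.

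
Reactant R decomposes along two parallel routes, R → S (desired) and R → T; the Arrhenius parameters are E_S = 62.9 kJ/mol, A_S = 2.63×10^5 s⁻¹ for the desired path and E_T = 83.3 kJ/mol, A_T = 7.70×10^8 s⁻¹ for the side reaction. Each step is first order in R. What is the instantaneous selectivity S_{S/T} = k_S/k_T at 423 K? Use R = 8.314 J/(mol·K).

k_S/k_T = (A_S/A_T)·exp[−(E_S−E_T)/(RT)] = (A_S/A_T)·exp[(E_T−E_S)/(RT)].
(E_T−E_S)/(RT) = (83.3−62.9)×10³/(8.314×423) = 20400/3517 = 5.801.
k_S/k_T = (2.63×10^5/7.70×10^8)·exp(5.801) = 3.416×10^-4 × 330.5 = 0.113.

0.113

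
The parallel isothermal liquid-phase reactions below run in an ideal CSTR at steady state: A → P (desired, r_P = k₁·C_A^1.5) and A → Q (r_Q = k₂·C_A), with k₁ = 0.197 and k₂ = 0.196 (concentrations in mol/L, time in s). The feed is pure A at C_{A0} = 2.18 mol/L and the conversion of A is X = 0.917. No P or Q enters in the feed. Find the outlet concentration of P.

0.599 mol/L

Exit C_A = C_{A0}(1−X) = 2.18×0.0830 = 0.1809 mol/L.
Rates in a CSTR are evaluated at the outlet concentration: r_P = 0.197×0.1809^1.5 = 0.01516, r_Q = 0.196×0.1809 = 0.03546.
Fraction of consumed A going to P: r_P/(r_P+r_Q) = 0.2995.
C_P = 0.2995·C_{A0}·X = 0.2995×2.18×0.917 = 0.599 mol/L.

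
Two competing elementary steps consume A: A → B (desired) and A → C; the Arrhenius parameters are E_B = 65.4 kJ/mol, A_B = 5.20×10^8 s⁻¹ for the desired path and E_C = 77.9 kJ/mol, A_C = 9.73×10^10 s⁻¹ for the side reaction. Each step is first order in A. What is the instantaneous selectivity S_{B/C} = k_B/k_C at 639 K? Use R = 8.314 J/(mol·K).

0.0562

Since both paths have the same order in A, the concentration cancels and S_{B/C} = k_B/k_C = (A_B/A_C)·exp[(E_C−E_B)/(RT)].
(E_C−E_B)/(RT) = (77.9−65.4)×10³/(8.314×639) = 12500/5313 = 2.353.
k_B/k_C = (5.20×10^8/9.73×10^10)·exp(2.353) = 0.005344 × 10.52 = 0.0562.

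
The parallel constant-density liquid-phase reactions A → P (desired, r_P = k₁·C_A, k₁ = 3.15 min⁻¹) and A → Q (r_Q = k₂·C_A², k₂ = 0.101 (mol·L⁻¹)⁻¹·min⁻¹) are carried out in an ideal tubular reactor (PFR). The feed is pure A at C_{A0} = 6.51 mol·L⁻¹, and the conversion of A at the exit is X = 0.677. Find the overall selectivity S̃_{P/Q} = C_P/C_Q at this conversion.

7.32

C_A = C_{A0}(1−X) = 2.103 mol·L⁻¹.
Along a PFR/batch, dC_P/dC_A = −r_P/(r_P+r_Q) = −k₁/(k₁+k₂·C_A).
Integrating from C_{A0} to C_A: C_P = (3.15/0.101)·ln[(3.15+0.101·6.51)/(3.15+0.101·2.10)] = 31.19·ln(3.808/3.362) = 3.878 mol·L⁻¹.
C_Q = (C_{A0}−C_A)−C_P = 0.5297 mol·L⁻¹; S̃_{P/Q} = 3.878/0.5297 = 7.32.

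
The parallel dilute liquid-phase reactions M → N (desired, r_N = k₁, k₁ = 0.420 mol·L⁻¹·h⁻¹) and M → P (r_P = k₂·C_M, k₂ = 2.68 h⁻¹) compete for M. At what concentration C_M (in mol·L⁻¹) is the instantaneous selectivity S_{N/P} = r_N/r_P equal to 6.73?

S_{N/P} = (k₁/k₂)·C_M⁻¹ ⇒ C_M = (S·k₂/k₁)^(-1).
= (6.73×2.68/0.420)^(-1) = (42.94)^(-1) = 0.0233 mol·L⁻¹.

0.0233 mol·L⁻¹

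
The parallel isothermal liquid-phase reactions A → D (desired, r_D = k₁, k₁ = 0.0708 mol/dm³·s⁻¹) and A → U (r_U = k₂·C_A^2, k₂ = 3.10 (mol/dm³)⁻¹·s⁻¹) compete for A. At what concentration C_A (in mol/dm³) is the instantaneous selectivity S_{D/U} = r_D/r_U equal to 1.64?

S_{D/U} = (k₁/k₂)·C_A^-2 ⇒ C_A = (S·k₂/k₁)^(-0.5).
= (1.64×3.10/0.0708)^(-0.5) = (71.81)^(-0.5) = 0.118 mol/dm³.

0.118 mol/dm³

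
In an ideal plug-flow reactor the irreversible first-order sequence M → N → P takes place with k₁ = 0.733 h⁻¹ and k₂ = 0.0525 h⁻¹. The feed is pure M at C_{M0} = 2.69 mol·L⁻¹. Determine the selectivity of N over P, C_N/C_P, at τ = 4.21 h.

5.82

Solving the coupled first-order balances gives C_N(τ) = [k₁/(k₂−k₁)]·C_{M0}·(e^(−k₁τ) − e^(−k₂τ)).
e^(−k₁τ) = e^(−0.733×4.21) = e^(−3.086) = 0.04569; e^(−k₂τ) = e^(−0.2210) = 0.8017.
C_N = 0.733×2.69/(0.0525−0.733) × (0.04569−0.8017) = (-2.898)×(-0.7560) = 2.191 mol·L⁻¹.
C_M = C_{M0}e^(−k₁τ) = 0.1229 mol·L⁻¹, so C_P = C_{M0}−C_M−C_N = 0.3765 mol·L⁻¹; C_N/C_P = 5.82.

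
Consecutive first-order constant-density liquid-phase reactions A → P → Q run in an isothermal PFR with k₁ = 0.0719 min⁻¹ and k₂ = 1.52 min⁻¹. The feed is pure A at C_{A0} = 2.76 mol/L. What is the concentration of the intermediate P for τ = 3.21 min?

0.108 mol/L

The intermediate concentration in a first-order A→B→C sequence is C_P = k₁C_{A0}(e^(−k₁τ) − e^(−k₂τ))/(k₂−k₁).
e^(−k₁τ) = e^(−0.0719×3.21) = e^(−0.2308) = 0.7939; e^(−k₂τ) = e^(−4.879) = 0.007603.
C_P = 0.0719×2.76/(1.52−0.0719) × (0.7939−0.007603) = 0.1370×0.7863 = 0.1078 mol/L.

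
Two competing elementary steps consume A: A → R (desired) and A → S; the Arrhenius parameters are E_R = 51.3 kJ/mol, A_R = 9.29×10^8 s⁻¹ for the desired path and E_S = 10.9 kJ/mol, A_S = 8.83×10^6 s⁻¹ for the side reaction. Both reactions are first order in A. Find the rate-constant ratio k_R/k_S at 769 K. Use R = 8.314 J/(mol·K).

With equal orders, S_{R/S} = k_R/k_S = (A_R/A_S)·exp[(E_S−E_R)/(RT)].
(E_S−E_R)/(RT) = (10.9−51.3)×10³/(8.314×769) = -40400/6393 = -6.319.
k_R/k_S = (9.29×10^8/8.83×10^6)·exp(-6.319) = 105.2 × 0.001802 = 0.190.

0.190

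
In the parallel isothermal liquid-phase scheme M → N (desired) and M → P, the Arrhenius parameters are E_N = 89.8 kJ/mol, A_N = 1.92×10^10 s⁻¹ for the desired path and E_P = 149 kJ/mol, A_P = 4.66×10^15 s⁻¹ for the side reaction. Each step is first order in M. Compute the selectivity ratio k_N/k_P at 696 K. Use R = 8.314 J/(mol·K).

With equal orders, S_{N/P} = k_N/k_P = (A_N/A_P)·exp[(E_P−E_N)/(RT)].
(E_P−E_N)/(RT) = (149−89.8)×10³/(8.314×696) = 59200/5787 = 10.23.
k_N/k_P = (1.92×10^10/4.66×10^15)·exp(10.23) = 4.120×10^-6 × 27740 = 0.114.
Since E_N < E_P, lowering the temperature improves selectivity toward N.

0.114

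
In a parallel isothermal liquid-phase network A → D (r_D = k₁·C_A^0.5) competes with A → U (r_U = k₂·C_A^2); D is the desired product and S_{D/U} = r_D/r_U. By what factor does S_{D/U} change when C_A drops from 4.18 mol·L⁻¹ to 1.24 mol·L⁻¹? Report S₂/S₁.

6.19

S_{D/U} = (k₁/k₂)·C_A^-1.5, so S₂/S₁ = (C_{A,2}/C_{A,1})^-1.5.
= (1.24/4.18)^(-1.5) = (0.2967)^(-1.5) = 6.19.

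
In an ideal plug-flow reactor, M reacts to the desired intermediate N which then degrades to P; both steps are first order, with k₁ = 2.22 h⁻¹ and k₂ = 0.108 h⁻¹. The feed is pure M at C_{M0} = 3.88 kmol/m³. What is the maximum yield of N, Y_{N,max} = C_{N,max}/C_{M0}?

0.857

At the optimum, C_{N,max}/C_{M0} = (k₁/k₂)^[k₂/(k₂−k₁)].
= (2.22/0.108)^(0.108/(0.108−2.22)) = (20.56)^(-0.05114) = 0.8568.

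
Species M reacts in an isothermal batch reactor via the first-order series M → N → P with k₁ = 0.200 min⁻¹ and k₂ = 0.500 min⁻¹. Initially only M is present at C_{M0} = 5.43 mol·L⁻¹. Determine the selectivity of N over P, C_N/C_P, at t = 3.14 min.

0.871

The intermediate concentration in a first-order A→B→C sequence is C_N = k₁C_{M0}(e^(−k₁t) − e^(−k₂t))/(k₂−k₁).
e^(−k₁t) = e^(−0.200×3.14) = e^(−0.6280) = 0.5337; e^(−k₂t) = e^(−1.570) = 0.2080.
C_N = 0.200×5.43/(0.500−0.200) × (0.5337−0.2080) = 3.620×0.3256 = 1.179 mol·L⁻¹.
C_M = C_{M0}e^(−k₁t) = 2.898 mol·L⁻¹, so C_P = C_{M0}−C_M−C_N = 1.354 mol·L⁻¹; C_N/C_P = 0.871.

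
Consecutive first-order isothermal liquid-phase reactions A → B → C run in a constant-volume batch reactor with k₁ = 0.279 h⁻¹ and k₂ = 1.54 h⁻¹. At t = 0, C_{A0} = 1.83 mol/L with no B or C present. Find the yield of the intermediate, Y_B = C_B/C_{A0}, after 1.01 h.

0.120

For first-order series with pure A initially, C_B(t) = k₁C_{A0}/(k₂−k₁)·(e^(−k₁t) − e^(−k₂t)).
e^(−k₁t) = e^(−0.279×1.01) = e^(−0.2818) = 0.7544; e^(−k₂t) = e^(−1.555) = 0.2111.
C_B = 0.279×1.83/(1.54−0.279) × (0.7544−0.2111) = 0.4049×0.5433 = 0.2200 mol/L.
Y_B = C_B/C_{A0} = 0.2200/1.83 = 0.120.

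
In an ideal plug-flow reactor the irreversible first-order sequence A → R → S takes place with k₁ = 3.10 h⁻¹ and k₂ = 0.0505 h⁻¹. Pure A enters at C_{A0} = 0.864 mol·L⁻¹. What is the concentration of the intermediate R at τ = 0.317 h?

The intermediate concentration in a first-order A→B→C sequence is C_R = k₁C_{A0}(e^(−k₁τ) − e^(−k₂τ))/(k₂−k₁).
e^(−k₁τ) = e^(−3.10×0.317) = e^(−0.9827) = 0.3743; e^(−k₂τ) = e^(−0.01601) = 0.9841.
C_R = 3.10×0.864/(0.0505−3.10) × (0.3743−0.9841) = (-0.8783)×(-0.6098) = 0.5356 mol·L⁻¹.

0.536 mol·L⁻¹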